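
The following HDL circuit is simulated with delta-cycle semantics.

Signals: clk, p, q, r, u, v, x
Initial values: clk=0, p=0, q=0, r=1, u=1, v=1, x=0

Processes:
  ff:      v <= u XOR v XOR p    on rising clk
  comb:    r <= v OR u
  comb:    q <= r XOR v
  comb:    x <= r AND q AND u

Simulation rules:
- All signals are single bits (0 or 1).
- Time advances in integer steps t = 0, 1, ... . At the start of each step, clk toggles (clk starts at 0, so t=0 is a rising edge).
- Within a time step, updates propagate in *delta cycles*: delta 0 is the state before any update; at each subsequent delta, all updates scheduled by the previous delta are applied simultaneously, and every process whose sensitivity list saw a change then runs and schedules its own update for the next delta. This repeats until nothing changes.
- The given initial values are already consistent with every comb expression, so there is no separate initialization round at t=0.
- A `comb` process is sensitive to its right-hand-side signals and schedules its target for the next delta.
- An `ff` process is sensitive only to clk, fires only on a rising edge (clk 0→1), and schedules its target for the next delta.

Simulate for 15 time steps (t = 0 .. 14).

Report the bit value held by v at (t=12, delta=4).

t=0 Δ0: p=0 clk=0 v=1 u=1 r=1 q=0 x=0
  Δ1: clk:0→1
  Δ2: v:1→0
  Δ3: q:0→1
  Δ4: x:0→1
  (4Δ to stable)
t=1 Δ0: p=0 clk=1 v=0 u=1 r=1 q=1 x=1
  Δ1: clk:1→0
  (1Δ to stable)
t=2 Δ0: p=0 clk=0 v=0 u=1 r=1 q=1 x=1
  Δ1: clk:0→1
  Δ2: v:0→1
  Δ3: q:1→0
  Δ4: x:1→0
  (4Δ to stable)
t=3 Δ0: p=0 clk=1 v=1 u=1 r=1 q=0 x=0
  Δ1: clk:1→0
  (1Δ to stable)
t=4 Δ0: p=0 clk=0 v=1 u=1 r=1 q=0 x=0
  Δ1: clk:0→1
  Δ2: v:1→0
  Δ3: q:0→1
  Δ4: x:0→1
  (4Δ to stable)
t=5 Δ0: p=0 clk=1 v=0 u=1 r=1 q=1 x=1
  Δ1: clk:1→0
  (1Δ to stable)
t=6 Δ0: p=0 clk=0 v=0 u=1 r=1 q=1 x=1
  Δ1: clk:0→1
  Δ2: v:0→1
  Δ3: q:1→0
  Δ4: x:1→0
  (4Δ to stable)
t=7 Δ0: p=0 clk=1 v=1 u=1 r=1 q=0 x=0
  Δ1: clk:1→0
  (1Δ to stable)
t=8 Δ0: p=0 clk=0 v=1 u=1 r=1 q=0 x=0
  Δ1: clk:0→1
  Δ2: v:1→0
  Δ3: q:0→1
  Δ4: x:0→1
  (4Δ to stable)
t=9 Δ0: p=0 clk=1 v=0 u=1 r=1 q=1 x=1
  Δ1: clk:1→0
  (1Δ to stable)
t=10 Δ0: p=0 clk=0 v=0 u=1 r=1 q=1 x=1
  Δ1: clk:0→1
  Δ2: v:0→1
  Δ3: q:1→0
  Δ4: x:1→0
  (4Δ to stable)
t=11 Δ0: p=0 clk=1 v=1 u=1 r=1 q=0 x=0
  Δ1: clk:1→0
  (1Δ to stable)
t=12 Δ0: p=0 clk=0 v=1 u=1 r=1 q=0 x=0
  Δ1: clk:0→1
  Δ2: v:1→0
  Δ3: q:0→1
  Δ4: x:0→1
  (4Δ to stable)
t=13 Δ0: p=0 clk=1 v=0 u=1 r=1 q=1 x=1
  Δ1: clk:1→0
  (1Δ to stable)
t=14 Δ0: p=0 clk=0 v=0 u=1 r=1 q=1 x=1
  Δ1: clk:0→1
  Δ2: v:0→1
  Δ3: q:1→0
  Δ4: x:1→0
  (4Δ to stable)

0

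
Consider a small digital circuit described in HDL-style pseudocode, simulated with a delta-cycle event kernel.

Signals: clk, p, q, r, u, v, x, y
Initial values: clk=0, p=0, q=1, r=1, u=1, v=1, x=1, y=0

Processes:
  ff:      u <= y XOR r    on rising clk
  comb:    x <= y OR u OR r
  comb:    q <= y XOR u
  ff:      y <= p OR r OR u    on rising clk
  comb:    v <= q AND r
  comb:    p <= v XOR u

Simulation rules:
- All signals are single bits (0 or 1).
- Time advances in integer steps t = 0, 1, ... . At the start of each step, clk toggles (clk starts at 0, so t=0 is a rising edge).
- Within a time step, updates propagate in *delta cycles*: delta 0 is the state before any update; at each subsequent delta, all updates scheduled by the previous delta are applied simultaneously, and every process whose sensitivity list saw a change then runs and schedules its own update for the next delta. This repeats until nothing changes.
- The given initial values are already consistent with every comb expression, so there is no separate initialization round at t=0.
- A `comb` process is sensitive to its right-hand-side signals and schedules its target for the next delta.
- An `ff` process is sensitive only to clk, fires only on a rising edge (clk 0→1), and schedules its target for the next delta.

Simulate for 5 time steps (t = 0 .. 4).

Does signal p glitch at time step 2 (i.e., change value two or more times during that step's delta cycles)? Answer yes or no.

t0.Δ0 y=0 v=1 q=1 clk=0 r=1 p=0 u=1 x=1
t0.Δ1 y=0 v=1 q=1 clk=1 r=1 p=0 u=1 x=1
t0.Δ2 y=1 v=1 q=1 clk=1 r=1 p=0 u=1 x=1
t0.Δ3 y=1 v=1 q=0 clk=1 r=1 p=0 u=1 x=1
t0.Δ4 y=1 v=0 q=0 clk=1 r=1 p=0 u=1 x=1
t0.Δ5 y=1 v=0 q=0 clk=1 r=1 p=1 u=1 x=1
t1.Δ0 y=1 v=0 q=0 clk=1 r=1 p=1 u=1 x=1
t1.Δ1 y=1 v=0 q=0 clk=0 r=1 p=1 u=1 x=1
t2.Δ0 y=1 v=0 q=0 clk=0 r=1 p=1 u=1 x=1
t2.Δ1 y=1 v=0 q=0 clk=1 r=1 p=1 u=1 x=1
t2.Δ2 y=1 v=0 q=0 clk=1 r=1 p=1 u=0 x=1
t2.Δ3 y=1 v=0 q=1 clk=1 r=1 p=0 u=0 x=1
t2.Δ4 y=1 v=1 q=1 clk=1 r=1 p=0 u=0 x=1
t2.Δ5 y=1 v=1 q=1 clk=1 r=1 p=1 u=0 x=1
t3.Δ0 y=1 v=1 q=1 clk=1 r=1 p=1 u=0 x=1
t3.Δ1 y=1 v=1 q=1 clk=0 r=1 p=1 u=0 x=1
t4.Δ0 y=1 v=1 q=1 clk=0 r=1 p=1 u=0 x=1
t4.Δ1 y=1 v=1 q=1 clk=1 r=1 p=1 u=0 x=1

yes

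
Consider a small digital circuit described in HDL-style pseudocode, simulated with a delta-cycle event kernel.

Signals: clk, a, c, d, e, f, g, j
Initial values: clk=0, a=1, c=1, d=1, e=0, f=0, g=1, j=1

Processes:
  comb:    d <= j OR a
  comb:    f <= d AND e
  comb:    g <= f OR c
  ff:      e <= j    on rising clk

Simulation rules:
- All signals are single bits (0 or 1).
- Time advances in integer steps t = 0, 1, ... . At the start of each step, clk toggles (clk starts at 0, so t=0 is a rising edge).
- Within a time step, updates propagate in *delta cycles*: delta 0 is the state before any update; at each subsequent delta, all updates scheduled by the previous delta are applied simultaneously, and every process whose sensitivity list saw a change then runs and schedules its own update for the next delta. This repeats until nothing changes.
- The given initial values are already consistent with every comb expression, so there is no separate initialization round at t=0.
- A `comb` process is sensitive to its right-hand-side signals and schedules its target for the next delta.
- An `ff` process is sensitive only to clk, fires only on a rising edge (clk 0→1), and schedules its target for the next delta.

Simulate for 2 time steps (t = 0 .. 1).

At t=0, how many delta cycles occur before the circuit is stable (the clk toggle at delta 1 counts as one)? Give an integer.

[bits: d,a,g,f,e,clk,c,j]
t=0: Δ0=11100011 Δ1=11100111 Δ2=11101111 Δ3=11111111 | 3Δ
t=1: Δ0=11111111 Δ1=11111011 | 1Δ

3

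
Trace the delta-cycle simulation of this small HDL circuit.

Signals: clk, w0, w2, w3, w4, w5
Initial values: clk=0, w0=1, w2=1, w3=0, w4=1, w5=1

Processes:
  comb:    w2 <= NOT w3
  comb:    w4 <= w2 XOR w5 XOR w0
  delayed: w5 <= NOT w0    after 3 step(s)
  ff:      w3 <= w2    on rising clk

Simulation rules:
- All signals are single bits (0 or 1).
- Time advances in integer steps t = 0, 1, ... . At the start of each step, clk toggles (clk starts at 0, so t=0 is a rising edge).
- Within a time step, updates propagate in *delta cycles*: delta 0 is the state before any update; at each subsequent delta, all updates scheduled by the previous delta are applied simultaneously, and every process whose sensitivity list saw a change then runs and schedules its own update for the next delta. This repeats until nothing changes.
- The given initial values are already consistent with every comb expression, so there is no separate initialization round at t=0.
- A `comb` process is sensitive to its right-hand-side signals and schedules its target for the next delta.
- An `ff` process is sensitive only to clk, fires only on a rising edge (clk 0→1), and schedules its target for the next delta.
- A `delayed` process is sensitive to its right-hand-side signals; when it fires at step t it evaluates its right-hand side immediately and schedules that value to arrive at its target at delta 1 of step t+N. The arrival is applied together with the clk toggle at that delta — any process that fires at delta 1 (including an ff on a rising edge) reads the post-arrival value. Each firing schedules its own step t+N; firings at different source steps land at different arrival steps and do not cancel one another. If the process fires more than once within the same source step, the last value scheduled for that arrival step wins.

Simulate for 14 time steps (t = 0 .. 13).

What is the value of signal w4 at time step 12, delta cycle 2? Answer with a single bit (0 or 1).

1

t0.Δ0 clk=0 w5=1 w2=1 w4=1 w0=1 w3=0
t0.Δ1 clk=1 w5=1 w2=1 w4=1 w0=1 w3=0
t0.Δ2 clk=1 w5=1 w2=1 w4=1 w0=1 w3=1
t0.Δ3 clk=1 w5=1 w2=0 w4=1 w0=1 w3=1
t0.Δ4 clk=1 w5=1 w2=0 w4=0 w0=1 w3=1
t1.Δ0 clk=1 w5=1 w2=0 w4=0 w0=1 w3=1
t1.Δ1 clk=0 w5=1 w2=0 w4=0 w0=1 w3=1
t2.Δ0 clk=0 w5=1 w2=0 w4=0 w0=1 w3=1
t2.Δ1 clk=1 w5=1 w2=0 w4=0 w0=1 w3=1
t2.Δ2 clk=1 w5=1 w2=0 w4=0 w0=1 w3=0
t2.Δ3 clk=1 w5=1 w2=1 w4=0 w0=1 w3=0
t2.Δ4 clk=1 w5=1 w2=1 w4=1 w0=1 w3=0
t3.Δ0 clk=1 w5=1 w2=1 w4=1 w0=1 w3=0
t3.Δ1 clk=0 w5=1 w2=1 w4=1 w0=1 w3=0
t4.Δ0 clk=0 w5=1 w2=1 w4=1 w0=1 w3=0
t4.Δ1 clk=1 w5=1 w2=1 w4=1 w0=1 w3=0
t4.Δ2 clk=1 w5=1 w2=1 w4=1 w0=1 w3=1
t4.Δ3 clk=1 w5=1 w2=0 w4=1 w0=1 w3=1
t4.Δ4 clk=1 w5=1 w2=0 w4=0 w0=1 w3=1
t5.Δ0 clk=1 w5=1 w2=0 w4=0 w0=1 w3=1
t5.Δ1 clk=0 w5=1 w2=0 w4=0 w0=1 w3=1
t6.Δ0 clk=0 w5=1 w2=0 w4=0 w0=1 w3=1
t6.Δ1 clk=1 w5=1 w2=0 w4=0 w0=1 w3=1
t6.Δ2 clk=1 w5=1 w2=0 w4=0 w0=1 w3=0
t6.Δ3 clk=1 w5=1 w2=1 w4=0 w0=1 w3=0
t6.Δ4 clk=1 w5=1 w2=1 w4=1 w0=1 w3=0
t7.Δ0 clk=1 w5=1 w2=1 w4=1 w0=1 w3=0
t7.Δ1 clk=0 w5=1 w2=1 w4=1 w0=1 w3=0
t8.Δ0 clk=0 w5=1 w2=1 w4=1 w0=1 w3=0
t8.Δ1 clk=1 w5=1 w2=1 w4=1 w0=1 w3=0
t8.Δ2 clk=1 w5=1 w2=1 w4=1 w0=1 w3=1
t8.Δ3 clk=1 w5=1 w2=0 w4=1 w0=1 w3=1
t8.Δ4 clk=1 w5=1 w2=0 w4=0 w0=1 w3=1
t9.Δ0 clk=1 w5=1 w2=0 w4=0 w0=1 w3=1
t9.Δ1 clk=0 w5=1 w2=0 w4=0 w0=1 w3=1
t10.Δ0 clk=0 w5=1 w2=0 w4=0 w0=1 w3=1
t10.Δ1 clk=1 w5=1 w2=0 w4=0 w0=1 w3=1
t10.Δ2 clk=1 w5=1 w2=0 w4=0 w0=1 w3=0
t10.Δ3 clk=1 w5=1 w2=1 w4=0 w0=1 w3=0
t10.Δ4 clk=1 w5=1 w2=1 w4=1 w0=1 w3=0
t11.Δ0 clk=1 w5=1 w2=1 w4=1 w0=1 w3=0
t11.Δ1 clk=0 w5=1 w2=1 w4=1 w0=1 w3=0
t12.Δ0 clk=0 w5=1 w2=1 w4=1 w0=1 w3=0
t12.Δ1 clk=1 w5=1 w2=1 w4=1 w0=1 w3=0
t12.Δ2 clk=1 w5=1 w2=1 w4=1 w0=1 w3=1
t12.Δ3 clk=1 w5=1 w2=0 w4=1 w0=1 w3=1
t12.Δ4 clk=1 w5=1 w2=0 w4=0 w0=1 w3=1
t13.Δ0 clk=1 w5=1 w2=0 w4=0 w0=1 w3=1
t13.Δ1 clk=0 w5=1 w2=0 w4=0 w0=1 w3=1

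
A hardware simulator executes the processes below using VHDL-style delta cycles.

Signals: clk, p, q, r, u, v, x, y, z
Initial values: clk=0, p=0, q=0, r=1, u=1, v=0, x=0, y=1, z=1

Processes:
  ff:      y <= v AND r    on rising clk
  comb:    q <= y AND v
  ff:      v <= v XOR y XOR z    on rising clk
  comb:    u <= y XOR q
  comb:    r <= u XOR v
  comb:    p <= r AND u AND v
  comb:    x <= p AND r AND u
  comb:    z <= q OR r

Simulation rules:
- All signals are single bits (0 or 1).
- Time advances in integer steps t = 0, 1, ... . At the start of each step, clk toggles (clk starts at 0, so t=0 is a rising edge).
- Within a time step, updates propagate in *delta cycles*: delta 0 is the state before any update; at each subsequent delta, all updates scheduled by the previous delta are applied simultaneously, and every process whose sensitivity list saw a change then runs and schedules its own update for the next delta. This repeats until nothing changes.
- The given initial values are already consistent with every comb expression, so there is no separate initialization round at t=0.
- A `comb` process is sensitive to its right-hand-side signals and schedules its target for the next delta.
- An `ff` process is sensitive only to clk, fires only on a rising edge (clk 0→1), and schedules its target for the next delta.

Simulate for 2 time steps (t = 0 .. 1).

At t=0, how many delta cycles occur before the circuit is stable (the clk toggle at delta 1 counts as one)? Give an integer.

5

t=0 Δ0: x=0 z=1 u=1 r=1 y=1 q=0 v=0 clk=0 p=0
  Δ1: clk:0→1
  Δ2: y:1→0
  Δ3: u:1→0
  Δ4: r:1→0
  Δ5: z:1→0
  (5Δ to stable)
t=1 Δ0: x=0 z=0 u=0 r=0 y=0 q=0 v=0 clk=1 p=0
  Δ1: clk:1→0
  (1Δ to stable)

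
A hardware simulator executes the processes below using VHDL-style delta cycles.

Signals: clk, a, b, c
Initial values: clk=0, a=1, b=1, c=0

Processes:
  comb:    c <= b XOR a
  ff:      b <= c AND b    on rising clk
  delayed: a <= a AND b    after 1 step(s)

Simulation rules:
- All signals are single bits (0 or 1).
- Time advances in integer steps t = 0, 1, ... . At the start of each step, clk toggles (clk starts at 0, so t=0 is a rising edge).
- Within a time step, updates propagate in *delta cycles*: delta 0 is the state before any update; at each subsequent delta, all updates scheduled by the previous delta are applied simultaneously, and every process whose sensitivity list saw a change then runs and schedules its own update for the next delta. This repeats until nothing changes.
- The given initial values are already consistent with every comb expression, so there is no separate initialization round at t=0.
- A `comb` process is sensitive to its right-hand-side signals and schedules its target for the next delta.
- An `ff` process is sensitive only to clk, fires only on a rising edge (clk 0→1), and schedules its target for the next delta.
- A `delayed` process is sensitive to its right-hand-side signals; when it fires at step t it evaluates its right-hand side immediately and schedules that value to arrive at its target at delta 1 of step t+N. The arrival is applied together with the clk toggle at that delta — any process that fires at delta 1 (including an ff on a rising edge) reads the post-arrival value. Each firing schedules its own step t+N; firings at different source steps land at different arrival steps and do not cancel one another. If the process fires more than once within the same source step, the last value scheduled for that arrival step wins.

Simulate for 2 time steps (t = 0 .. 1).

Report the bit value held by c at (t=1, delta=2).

t=0 Δ0: b=1 clk=0 a=1 c=0
  Δ1: clk:0→1
  Δ2: b:1→0
  Δ3: c:0→1
  (3Δ to stable)
t=1 Δ0: b=0 clk=1 a=1 c=1
  Δ1: clk:1→0, a:1→0
  Δ2: c:1→0
  (2Δ to stable)

0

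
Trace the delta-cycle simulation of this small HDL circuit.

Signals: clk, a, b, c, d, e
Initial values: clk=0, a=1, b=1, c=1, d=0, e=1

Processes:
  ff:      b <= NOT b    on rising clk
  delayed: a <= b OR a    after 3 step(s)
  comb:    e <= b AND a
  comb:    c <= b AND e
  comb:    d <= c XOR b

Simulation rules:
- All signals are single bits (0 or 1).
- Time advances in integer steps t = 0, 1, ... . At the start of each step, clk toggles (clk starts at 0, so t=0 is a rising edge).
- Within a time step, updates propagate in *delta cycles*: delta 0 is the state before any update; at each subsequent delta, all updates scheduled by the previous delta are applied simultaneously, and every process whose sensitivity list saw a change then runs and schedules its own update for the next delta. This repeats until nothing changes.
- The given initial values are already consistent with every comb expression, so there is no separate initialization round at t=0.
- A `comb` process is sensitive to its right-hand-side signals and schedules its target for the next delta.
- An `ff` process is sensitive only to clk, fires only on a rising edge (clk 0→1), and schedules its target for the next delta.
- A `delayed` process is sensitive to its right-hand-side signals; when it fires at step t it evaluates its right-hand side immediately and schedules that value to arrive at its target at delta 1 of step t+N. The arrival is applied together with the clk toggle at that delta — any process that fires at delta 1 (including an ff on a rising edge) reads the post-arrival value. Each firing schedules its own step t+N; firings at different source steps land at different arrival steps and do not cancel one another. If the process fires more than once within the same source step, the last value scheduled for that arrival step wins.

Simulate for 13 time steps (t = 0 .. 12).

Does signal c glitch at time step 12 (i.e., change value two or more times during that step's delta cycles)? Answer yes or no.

no

t=0 Δ0: c=1 a=1 clk=0 e=1 d=0 b=1
  Δ1: clk:0→1
  Δ2: b:1→0
  Δ3: c:1→0, e:1→0, d:0→1
  Δ4: d:1→0
  (4Δ to stable)
t=1 Δ0: c=0 a=1 clk=1 e=0 d=0 b=0
  Δ1: clk:1→0
  (1Δ to stable)
t=2 Δ0: c=0 a=1 clk=0 e=0 d=0 b=0
  Δ1: clk:0→1
  Δ2: b:0→1
  Δ3: e:0→1, d:0→1
  Δ4: c:0→1
  Δ5: d:1→0
  (5Δ to stable)
t=3 Δ0: c=1 a=1 clk=1 e=1 d=0 b=1
  Δ1: clk:1→0
  (1Δ to stable)
t=4 Δ0: c=1 a=1 clk=0 e=1 d=0 b=1
  Δ1: clk:0→1
  Δ2: b:1→0
  Δ3: c:1→0, e:1→0, d:0→1
  Δ4: d:1→0
  (4Δ to stable)
t=5 Δ0: c=0 a=1 clk=1 e=0 d=0 b=0
  Δ1: clk:1→0
  (1Δ to stable)
t=6 Δ0: c=0 a=1 clk=0 e=0 d=0 b=0
  Δ1: clk:0→1
  Δ2: b:0→1
  Δ3: e:0→1, d:0→1
  Δ4: c:0→1
  Δ5: d:1→0
  (5Δ to stable)
t=7 Δ0: c=1 a=1 clk=1 e=1 d=0 b=1
  Δ1: clk:1→0
  (1Δ to stable)
t=8 Δ0: c=1 a=1 clk=0 e=1 d=0 b=1
  Δ1: clk:0→1
  Δ2: b:1→0
  Δ3: c:1→0, e:1→0, d:0→1
  Δ4: d:1→0
  (4Δ to stable)
t=9 Δ0: c=0 a=1 clk=1 e=0 d=0 b=0
  Δ1: clk:1→0
  (1Δ to stable)
t=10 Δ0: c=0 a=1 clk=0 e=0 d=0 b=0
  Δ1: clk:0→1
  Δ2: b:0→1
  Δ3: e:0→1, d:0→1
  Δ4: c:0→1
  Δ5: d:1→0
  (5Δ to stable)
t=11 Δ0: c=1 a=1 clk=1 e=1 d=0 b=1
  Δ1: clk:1→0
  (1Δ to stable)
t=12 Δ0: c=1 a=1 clk=0 e=1 d=0 b=1
  Δ1: clk:0→1
  Δ2: b:1→0
  Δ3: c:1→0, e:1→0, d:0→1
  Δ4: d:1→0
  (4Δ to stable)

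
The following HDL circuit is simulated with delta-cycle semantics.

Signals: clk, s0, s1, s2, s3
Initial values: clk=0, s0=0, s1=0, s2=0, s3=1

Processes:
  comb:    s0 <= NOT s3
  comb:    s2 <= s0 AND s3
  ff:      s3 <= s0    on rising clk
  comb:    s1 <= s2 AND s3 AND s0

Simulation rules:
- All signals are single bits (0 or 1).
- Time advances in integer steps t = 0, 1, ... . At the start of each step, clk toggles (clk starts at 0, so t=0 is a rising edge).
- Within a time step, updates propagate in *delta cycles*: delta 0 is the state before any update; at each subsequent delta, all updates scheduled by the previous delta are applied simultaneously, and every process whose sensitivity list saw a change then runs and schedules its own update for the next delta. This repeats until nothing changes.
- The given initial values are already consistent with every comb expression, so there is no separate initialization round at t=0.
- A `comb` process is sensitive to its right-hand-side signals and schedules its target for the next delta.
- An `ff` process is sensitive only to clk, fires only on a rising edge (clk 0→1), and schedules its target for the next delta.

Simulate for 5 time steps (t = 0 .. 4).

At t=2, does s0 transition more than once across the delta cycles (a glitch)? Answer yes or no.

no

[bits: s3,s2,s0,clk,s1]
t=0: Δ0=10000 Δ1=10010 Δ2=00010 Δ3=00110 | 3Δ
t=1: Δ0=00110 Δ1=00100 | 1Δ
t=2: Δ0=00100 Δ1=00110 Δ2=10110 Δ3=11010 Δ4=10010 | 4Δ
t=3: Δ0=10010 Δ1=10000 | 1Δ
t=4: Δ0=10000 Δ1=10010 Δ2=00010 Δ3=00110 | 3Δ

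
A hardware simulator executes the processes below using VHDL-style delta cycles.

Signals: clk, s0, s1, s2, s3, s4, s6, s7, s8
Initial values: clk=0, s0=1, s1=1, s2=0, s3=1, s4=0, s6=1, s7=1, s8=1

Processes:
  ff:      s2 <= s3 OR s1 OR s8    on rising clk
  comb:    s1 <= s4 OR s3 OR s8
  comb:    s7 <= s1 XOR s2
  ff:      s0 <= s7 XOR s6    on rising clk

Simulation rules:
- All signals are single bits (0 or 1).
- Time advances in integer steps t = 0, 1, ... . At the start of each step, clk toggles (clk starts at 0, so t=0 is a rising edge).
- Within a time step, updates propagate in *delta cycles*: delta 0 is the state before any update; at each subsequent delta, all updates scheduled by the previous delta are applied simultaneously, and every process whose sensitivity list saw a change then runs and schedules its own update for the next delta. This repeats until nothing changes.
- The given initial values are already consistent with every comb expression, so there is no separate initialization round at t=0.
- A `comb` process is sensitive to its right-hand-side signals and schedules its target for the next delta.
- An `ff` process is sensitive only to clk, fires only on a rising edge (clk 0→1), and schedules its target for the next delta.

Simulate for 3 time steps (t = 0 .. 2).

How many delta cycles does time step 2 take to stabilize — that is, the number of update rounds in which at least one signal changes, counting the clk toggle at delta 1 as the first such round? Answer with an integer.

[bits: s4,clk,s6,s3,s0,s8,s7,s1,s2]
t=0: Δ0=001111110 Δ1=011111110 Δ2=011101111 Δ3=011101011 | 3Δ
t=1: Δ0=011101011 Δ1=001101011 | 1Δ
t=2: Δ0=001101011 Δ1=011101011 Δ2=011111011 | 2Δ

2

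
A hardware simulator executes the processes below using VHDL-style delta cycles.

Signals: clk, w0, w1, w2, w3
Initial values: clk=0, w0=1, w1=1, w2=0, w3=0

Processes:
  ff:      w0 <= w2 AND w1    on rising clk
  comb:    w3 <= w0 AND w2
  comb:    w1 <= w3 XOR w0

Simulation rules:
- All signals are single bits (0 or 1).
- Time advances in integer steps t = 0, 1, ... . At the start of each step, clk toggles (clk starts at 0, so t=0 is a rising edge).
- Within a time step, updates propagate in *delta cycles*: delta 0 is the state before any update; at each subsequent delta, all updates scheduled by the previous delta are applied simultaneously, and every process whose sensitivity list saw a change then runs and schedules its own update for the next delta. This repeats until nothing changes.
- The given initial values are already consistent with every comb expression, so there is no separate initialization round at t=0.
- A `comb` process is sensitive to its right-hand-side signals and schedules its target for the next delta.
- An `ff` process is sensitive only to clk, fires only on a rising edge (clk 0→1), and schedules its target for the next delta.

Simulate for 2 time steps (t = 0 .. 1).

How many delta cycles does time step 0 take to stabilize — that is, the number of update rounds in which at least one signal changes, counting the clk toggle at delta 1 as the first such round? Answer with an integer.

t=0 Δ0: w3=0 w0=1 w2=0 w1=1 clk=0
  Δ1: clk:0→1
  Δ2: w0:1→0
  Δ3: w1:1→0
  (3Δ to stable)
t=1 Δ0: w3=0 w0=0 w2=0 w1=0 clk=1
  Δ1: clk:1→0
  (1Δ to stable)

3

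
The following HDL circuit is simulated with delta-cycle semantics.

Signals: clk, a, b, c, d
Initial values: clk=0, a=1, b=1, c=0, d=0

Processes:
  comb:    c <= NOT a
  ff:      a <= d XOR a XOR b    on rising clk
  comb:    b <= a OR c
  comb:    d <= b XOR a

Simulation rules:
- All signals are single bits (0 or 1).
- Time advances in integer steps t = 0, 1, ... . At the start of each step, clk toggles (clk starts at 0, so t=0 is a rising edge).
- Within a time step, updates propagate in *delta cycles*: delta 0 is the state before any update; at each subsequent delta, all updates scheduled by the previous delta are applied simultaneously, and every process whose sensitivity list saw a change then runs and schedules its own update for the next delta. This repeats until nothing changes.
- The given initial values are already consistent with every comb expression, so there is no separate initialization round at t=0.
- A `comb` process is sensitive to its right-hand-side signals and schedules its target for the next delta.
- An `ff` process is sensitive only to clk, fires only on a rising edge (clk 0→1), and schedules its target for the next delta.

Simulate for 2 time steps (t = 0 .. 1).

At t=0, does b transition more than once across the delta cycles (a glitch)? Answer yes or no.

yes

[bits: clk,d,b,c,a]
t=0: Δ0=00101 Δ1=10101 Δ2=10100 Δ3=11010 Δ4=10110 Δ5=11110 | 5Δ
t=1: Δ0=11110 Δ1=01110 | 1Δ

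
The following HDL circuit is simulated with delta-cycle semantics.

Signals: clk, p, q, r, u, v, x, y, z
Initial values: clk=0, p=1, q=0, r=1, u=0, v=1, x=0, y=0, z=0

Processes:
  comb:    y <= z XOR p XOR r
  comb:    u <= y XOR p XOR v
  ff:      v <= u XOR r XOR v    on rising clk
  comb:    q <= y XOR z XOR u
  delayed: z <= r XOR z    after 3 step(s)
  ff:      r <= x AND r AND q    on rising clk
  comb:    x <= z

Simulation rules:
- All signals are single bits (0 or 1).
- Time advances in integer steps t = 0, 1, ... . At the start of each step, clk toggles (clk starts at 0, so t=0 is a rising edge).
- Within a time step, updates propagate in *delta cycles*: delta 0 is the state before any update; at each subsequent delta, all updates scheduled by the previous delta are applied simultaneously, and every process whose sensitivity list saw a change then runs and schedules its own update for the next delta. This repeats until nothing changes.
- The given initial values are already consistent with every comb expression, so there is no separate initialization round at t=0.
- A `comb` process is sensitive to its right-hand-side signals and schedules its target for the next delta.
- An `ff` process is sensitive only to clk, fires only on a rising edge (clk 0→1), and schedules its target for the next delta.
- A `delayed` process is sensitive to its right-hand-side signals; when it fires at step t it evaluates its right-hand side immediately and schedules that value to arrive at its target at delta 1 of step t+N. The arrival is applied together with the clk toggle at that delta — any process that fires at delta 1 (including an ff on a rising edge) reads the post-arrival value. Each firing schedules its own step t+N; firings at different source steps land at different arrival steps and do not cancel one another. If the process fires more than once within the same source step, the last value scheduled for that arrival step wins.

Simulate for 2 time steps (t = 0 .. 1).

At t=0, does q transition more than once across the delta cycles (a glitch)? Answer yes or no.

no

[bits: x,clk,q,y,z,r,p,v,u]
t=0: Δ0=000001110 Δ1=010001110 Δ2=010000100 Δ3=010100101 Δ4=010100100 Δ5=011100100 | 5Δ
t=1: Δ0=011100100 Δ1=001100100 | 1Δ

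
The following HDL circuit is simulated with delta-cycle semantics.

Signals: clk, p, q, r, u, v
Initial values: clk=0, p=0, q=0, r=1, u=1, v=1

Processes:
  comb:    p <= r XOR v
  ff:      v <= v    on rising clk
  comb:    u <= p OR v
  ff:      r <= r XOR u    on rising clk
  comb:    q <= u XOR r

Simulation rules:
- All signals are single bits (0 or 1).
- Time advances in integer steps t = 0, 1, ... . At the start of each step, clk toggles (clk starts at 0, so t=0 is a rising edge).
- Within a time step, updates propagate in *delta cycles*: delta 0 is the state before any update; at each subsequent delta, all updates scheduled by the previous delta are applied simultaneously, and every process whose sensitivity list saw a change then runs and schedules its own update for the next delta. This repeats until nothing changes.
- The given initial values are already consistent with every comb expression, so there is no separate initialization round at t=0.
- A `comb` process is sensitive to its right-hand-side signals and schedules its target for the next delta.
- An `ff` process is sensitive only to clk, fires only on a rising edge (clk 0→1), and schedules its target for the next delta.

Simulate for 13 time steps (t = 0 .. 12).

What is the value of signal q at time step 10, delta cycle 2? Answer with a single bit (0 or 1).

[bits: q,v,r,clk,p,u]
t=0: Δ0=011001 Δ1=011101 Δ2=010101 Δ3=110111 | 3Δ
t=1: Δ0=110111 Δ1=110011 | 1Δ
t=2: Δ0=110011 Δ1=110111 Δ2=111111 Δ3=011101 | 3Δ
t=3: Δ0=011101 Δ1=011001 | 1Δ
t=4: Δ0=011001 Δ1=011101 Δ2=010101 Δ3=110111 | 3Δ
t=5: Δ0=110111 Δ1=110011 | 1Δ
t=6: Δ0=110011 Δ1=110111 Δ2=111111 Δ3=011101 | 3Δ
t=7: Δ0=011101 Δ1=011001 | 1Δ
t=8: Δ0=011001 Δ1=011101 Δ2=010101 Δ3=110111 | 3Δ
t=9: Δ0=110111 Δ1=110011 | 1Δ
t=10: Δ0=110011 Δ1=110111 Δ2=111111 Δ3=011101 | 3Δ
t=11: Δ0=011101 Δ1=011001 | 1Δ
t=12: Δ0=011001 Δ1=011101 Δ2=010101 Δ3=110111 | 3Δ

1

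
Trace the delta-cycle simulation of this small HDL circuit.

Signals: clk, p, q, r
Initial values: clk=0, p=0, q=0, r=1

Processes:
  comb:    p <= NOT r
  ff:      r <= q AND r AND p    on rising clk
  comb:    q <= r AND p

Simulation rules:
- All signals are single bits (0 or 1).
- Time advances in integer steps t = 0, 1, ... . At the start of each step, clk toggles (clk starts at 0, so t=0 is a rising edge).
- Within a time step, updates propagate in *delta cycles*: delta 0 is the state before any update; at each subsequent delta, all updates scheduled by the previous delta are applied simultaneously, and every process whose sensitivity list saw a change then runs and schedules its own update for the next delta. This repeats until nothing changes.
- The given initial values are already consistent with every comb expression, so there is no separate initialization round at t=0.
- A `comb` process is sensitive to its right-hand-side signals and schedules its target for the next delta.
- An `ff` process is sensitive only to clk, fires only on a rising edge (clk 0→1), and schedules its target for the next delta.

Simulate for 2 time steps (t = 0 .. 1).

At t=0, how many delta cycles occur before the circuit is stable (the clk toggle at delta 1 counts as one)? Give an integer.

3

t0.Δ0 p=0 r=1 clk=0 q=0
t0.Δ1 p=0 r=1 clk=1 q=0
t0.Δ2 p=0 r=0 clk=1 q=0
t0.Δ3 p=1 r=0 clk=1 q=0
t1.Δ0 p=1 r=0 clk=1 q=0
t1.Δ1 p=1 r=0 clk=0 q=0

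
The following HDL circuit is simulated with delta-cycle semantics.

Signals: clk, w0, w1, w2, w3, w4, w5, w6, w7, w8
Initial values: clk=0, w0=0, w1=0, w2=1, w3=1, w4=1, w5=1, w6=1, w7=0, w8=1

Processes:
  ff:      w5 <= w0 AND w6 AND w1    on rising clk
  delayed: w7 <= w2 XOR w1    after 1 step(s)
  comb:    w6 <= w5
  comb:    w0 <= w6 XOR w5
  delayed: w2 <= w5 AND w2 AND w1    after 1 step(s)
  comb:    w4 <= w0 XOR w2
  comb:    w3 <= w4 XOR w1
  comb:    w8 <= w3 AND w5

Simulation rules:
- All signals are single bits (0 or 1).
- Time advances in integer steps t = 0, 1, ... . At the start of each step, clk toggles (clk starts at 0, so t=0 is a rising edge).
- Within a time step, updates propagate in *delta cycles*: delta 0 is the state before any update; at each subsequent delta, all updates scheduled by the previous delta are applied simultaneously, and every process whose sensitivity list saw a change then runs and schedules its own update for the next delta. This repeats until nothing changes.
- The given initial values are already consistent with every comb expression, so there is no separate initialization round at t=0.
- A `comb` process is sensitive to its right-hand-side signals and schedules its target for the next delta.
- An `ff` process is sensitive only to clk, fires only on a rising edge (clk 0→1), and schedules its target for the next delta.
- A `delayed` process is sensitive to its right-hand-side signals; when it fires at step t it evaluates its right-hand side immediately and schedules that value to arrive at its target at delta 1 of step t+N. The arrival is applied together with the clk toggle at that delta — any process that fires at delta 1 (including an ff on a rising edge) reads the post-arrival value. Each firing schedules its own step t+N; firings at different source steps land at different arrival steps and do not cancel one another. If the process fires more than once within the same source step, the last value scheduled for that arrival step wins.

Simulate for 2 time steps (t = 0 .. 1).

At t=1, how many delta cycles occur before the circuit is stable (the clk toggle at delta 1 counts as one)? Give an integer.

[bits: w8,w5,w7,w1,w2,clk,w4,w3,w0,w6]
t=0: Δ0=1100101101 Δ1=1100111101 Δ2=1000111101 Δ3=0000111110 Δ4=0000110100 Δ5=0000111000 Δ6=0000111100 | 6Δ
t=1: Δ0=0000111100 Δ1=0000001100 Δ2=0000000100 Δ3=0000000000 | 3Δ

3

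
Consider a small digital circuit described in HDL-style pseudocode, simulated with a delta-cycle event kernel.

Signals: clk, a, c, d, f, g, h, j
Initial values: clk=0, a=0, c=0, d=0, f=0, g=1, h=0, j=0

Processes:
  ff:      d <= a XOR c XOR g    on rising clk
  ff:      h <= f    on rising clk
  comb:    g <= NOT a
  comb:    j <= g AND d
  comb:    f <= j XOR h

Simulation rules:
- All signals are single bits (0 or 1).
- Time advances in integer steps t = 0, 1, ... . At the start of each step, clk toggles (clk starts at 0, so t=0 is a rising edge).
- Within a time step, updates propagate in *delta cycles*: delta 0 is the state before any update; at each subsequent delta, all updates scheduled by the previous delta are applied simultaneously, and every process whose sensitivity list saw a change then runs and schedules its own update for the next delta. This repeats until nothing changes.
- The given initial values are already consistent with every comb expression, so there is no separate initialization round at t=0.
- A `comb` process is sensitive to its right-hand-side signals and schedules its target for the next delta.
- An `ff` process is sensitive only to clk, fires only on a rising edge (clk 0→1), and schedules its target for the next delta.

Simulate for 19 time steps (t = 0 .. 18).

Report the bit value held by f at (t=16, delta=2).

t0.Δ0 clk=0 j=0 g=1 c=0 h=0 d=0 a=0 f=0
t0.Δ1 clk=1 j=0 g=1 c=0 h=0 d=0 a=0 f=0
t0.Δ2 clk=1 j=0 g=1 c=0 h=0 d=1 a=0 f=0
t0.Δ3 clk=1 j=1 g=1 c=0 h=0 d=1 a=0 f=0
t0.Δ4 clk=1 j=1 g=1 c=0 h=0 d=1 a=0 f=1
t1.Δ0 clk=1 j=1 g=1 c=0 h=0 d=1 a=0 f=1
t1.Δ1 clk=0 j=1 g=1 c=0 h=0 d=1 a=0 f=1
t2.Δ0 clk=0 j=1 g=1 c=0 h=0 d=1 a=0 f=1
t2.Δ1 clk=1 j=1 g=1 c=0 h=0 d=1 a=0 f=1
t2.Δ2 clk=1 j=1 g=1 c=0 h=1 d=1 a=0 f=1
t2.Δ3 clk=1 j=1 g=1 c=0 h=1 d=1 a=0 f=0
t3.Δ0 clk=1 j=1 g=1 c=0 h=1 d=1 a=0 f=0
t3.Δ1 clk=0 j=1 g=1 c=0 h=1 d=1 a=0 f=0
t4.Δ0 clk=0 j=1 g=1 c=0 h=1 d=1 a=0 f=0
t4.Δ1 clk=1 j=1 g=1 c=0 h=1 d=1 a=0 f=0
t4.Δ2 clk=1 j=1 g=1 c=0 h=0 d=1 a=0 f=0
t4.Δ3 clk=1 j=1 g=1 c=0 h=0 d=1 a=0 f=1
t5.Δ0 clk=1 j=1 g=1 c=0 h=0 d=1 a=0 f=1
t5.Δ1 clk=0 j=1 g=1 c=0 h=0 d=1 a=0 f=1
t6.Δ0 clk=0 j=1 g=1 c=0 h=0 d=1 a=0 f=1
t6.Δ1 clk=1 j=1 g=1 c=0 h=0 d=1 a=0 f=1
t6.Δ2 clk=1 j=1 g=1 c=0 h=1 d=1 a=0 f=1
t6.Δ3 clk=1 j=1 g=1 c=0 h=1 d=1 a=0 f=0
t7.Δ0 clk=1 j=1 g=1 c=0 h=1 d=1 a=0 f=0
t7.Δ1 clk=0 j=1 g=1 c=0 h=1 d=1 a=0 f=0
t8.Δ0 clk=0 j=1 g=1 c=0 h=1 d=1 a=0 f=0
t8.Δ1 clk=1 j=1 g=1 c=0 h=1 d=1 a=0 f=0
t8.Δ2 clk=1 j=1 g=1 c=0 h=0 d=1 a=0 f=0
t8.Δ3 clk=1 j=1 g=1 c=0 h=0 d=1 a=0 f=1
t9.Δ0 clk=1 j=1 g=1 c=0 h=0 d=1 a=0 f=1
t9.Δ1 clk=0 j=1 g=1 c=0 h=0 d=1 a=0 f=1
t10.Δ0 clk=0 j=1 g=1 c=0 h=0 d=1 a=0 f=1
t10.Δ1 clk=1 j=1 g=1 c=0 h=0 d=1 a=0 f=1
t10.Δ2 clk=1 j=1 g=1 c=0 h=1 d=1 a=0 f=1
t10.Δ3 clk=1 j=1 g=1 c=0 h=1 d=1 a=0 f=0
t11.Δ0 clk=1 j=1 g=1 c=0 h=1 d=1 a=0 f=0
t11.Δ1 clk=0 j=1 g=1 c=0 h=1 d=1 a=0 f=0
t12.Δ0 clk=0 j=1 g=1 c=0 h=1 d=1 a=0 f=0
t12.Δ1 clk=1 j=1 g=1 c=0 h=1 d=1 a=0 f=0
t12.Δ2 clk=1 j=1 g=1 c=0 h=0 d=1 a=0 f=0
t12.Δ3 clk=1 j=1 g=1 c=0 h=0 d=1 a=0 f=1
t13.Δ0 clk=1 j=1 g=1 c=0 h=0 d=1 a=0 f=1
t13.Δ1 clk=0 j=1 g=1 c=0 h=0 d=1 a=0 f=1
t14.Δ0 clk=0 j=1 g=1 c=0 h=0 d=1 a=0 f=1
t14.Δ1 clk=1 j=1 g=1 c=0 h=0 d=1 a=0 f=1
t14.Δ2 clk=1 j=1 g=1 c=0 h=1 d=1 a=0 f=1
t14.Δ3 clk=1 j=1 g=1 c=0 h=1 d=1 a=0 f=0
t15.Δ0 clk=1 j=1 g=1 c=0 h=1 d=1 a=0 f=0
t15.Δ1 clk=0 j=1 g=1 c=0 h=1 d=1 a=0 f=0
t16.Δ0 clk=0 j=1 g=1 c=0 h=1 d=1 a=0 f=0
t16.Δ1 clk=1 j=1 g=1 c=0 h=1 d=1 a=0 f=0
t16.Δ2 clk=1 j=1 g=1 c=0 h=0 d=1 a=0 f=0
t16.Δ3 clk=1 j=1 g=1 c=0 h=0 d=1 a=0 f=1
t17.Δ0 clk=1 j=1 g=1 c=0 h=0 d=1 a=0 f=1
t17.Δ1 clk=0 j=1 g=1 c=0 h=0 d=1 a=0 f=1
t18.Δ0 clk=0 j=1 g=1 c=0 h=0 d=1 a=0 f=1
t18.Δ1 clk=1 j=1 g=1 c=0 h=0 d=1 a=0 f=1
t18.Δ2 clk=1 j=1 g=1 c=0 h=1 d=1 a=0 f=1
t18.Δ3 clk=1 j=1 g=1 c=0 h=1 d=1 a=0 f=0

0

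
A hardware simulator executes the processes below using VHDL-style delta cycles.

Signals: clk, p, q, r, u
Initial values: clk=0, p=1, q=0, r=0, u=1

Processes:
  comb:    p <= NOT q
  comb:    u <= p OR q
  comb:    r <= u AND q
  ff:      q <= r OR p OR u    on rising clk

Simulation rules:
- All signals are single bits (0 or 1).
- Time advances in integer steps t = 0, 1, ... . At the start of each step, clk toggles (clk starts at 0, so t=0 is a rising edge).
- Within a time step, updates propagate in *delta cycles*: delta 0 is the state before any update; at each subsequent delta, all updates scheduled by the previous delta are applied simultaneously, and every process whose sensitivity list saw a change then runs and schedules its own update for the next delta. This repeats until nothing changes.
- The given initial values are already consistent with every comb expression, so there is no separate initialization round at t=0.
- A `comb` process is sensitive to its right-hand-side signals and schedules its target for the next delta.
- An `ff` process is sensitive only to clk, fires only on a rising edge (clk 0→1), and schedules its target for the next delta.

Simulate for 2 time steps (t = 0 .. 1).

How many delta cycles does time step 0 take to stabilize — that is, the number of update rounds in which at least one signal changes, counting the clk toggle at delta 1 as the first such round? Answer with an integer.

3

t=0 Δ0: u=1 r=0 clk=0 p=1 q=0
  Δ1: clk:0→1
  Δ2: q:0→1
  Δ3: r:0→1, p:1→0
  (3Δ to stable)
t=1 Δ0: u=1 r=1 clk=1 p=0 q=1
  Δ1: clk:1→0
  (1Δ to stable)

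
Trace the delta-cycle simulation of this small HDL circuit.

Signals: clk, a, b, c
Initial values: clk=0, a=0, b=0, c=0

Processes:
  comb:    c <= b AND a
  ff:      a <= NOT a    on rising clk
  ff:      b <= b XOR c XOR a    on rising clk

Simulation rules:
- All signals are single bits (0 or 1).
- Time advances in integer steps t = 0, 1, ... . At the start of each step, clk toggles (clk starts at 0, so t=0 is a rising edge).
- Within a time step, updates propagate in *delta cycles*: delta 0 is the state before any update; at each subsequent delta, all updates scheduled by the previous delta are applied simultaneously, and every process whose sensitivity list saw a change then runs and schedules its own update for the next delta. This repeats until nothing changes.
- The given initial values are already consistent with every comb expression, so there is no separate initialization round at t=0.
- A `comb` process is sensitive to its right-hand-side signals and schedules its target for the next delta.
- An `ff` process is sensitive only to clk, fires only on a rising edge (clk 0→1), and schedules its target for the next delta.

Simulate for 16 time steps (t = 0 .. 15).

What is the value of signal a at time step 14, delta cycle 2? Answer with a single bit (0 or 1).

0

t0.Δ0 clk=0 a=0 b=0 c=0
t0.Δ1 clk=1 a=0 b=0 c=0
t0.Δ2 clk=1 a=1 b=0 c=0
t1.Δ0 clk=1 a=1 b=0 c=0
t1.Δ1 clk=0 a=1 b=0 c=0
t2.Δ0 clk=0 a=1 b=0 c=0
t2.Δ1 clk=1 a=1 b=0 c=0
t2.Δ2 clk=1 a=0 b=1 c=0
t3.Δ0 clk=1 a=0 b=1 c=0
t3.Δ1 clk=0 a=0 b=1 c=0
t4.Δ0 clk=0 a=0 b=1 c=0
t4.Δ1 clk=1 a=0 b=1 c=0
t4.Δ2 clk=1 a=1 b=1 c=0
t4.Δ3 clk=1 a=1 b=1 c=1
t5.Δ0 clk=1 a=1 b=1 c=1
t5.Δ1 clk=0 a=1 b=1 c=1
t6.Δ0 clk=0 a=1 b=1 c=1
t6.Δ1 clk=1 a=1 b=1 c=1
t6.Δ2 clk=1 a=0 b=1 c=1
t6.Δ3 clk=1 a=0 b=1 c=0
t7.Δ0 clk=1 a=0 b=1 c=0
t7.Δ1 clk=0 a=0 b=1 c=0
t8.Δ0 clk=0 a=0 b=1 c=0
t8.Δ1 clk=1 a=0 b=1 c=0
t8.Δ2 clk=1 a=1 b=1 c=0
t8.Δ3 clk=1 a=1 b=1 c=1
t9.Δ0 clk=1 a=1 b=1 c=1
t9.Δ1 clk=0 a=1 b=1 c=1
t10.Δ0 clk=0 a=1 b=1 c=1
t10.Δ1 clk=1 a=1 b=1 c=1
t10.Δ2 clk=1 a=0 b=1 c=1
t10.Δ3 clk=1 a=0 b=1 c=0
t11.Δ0 clk=1 a=0 b=1 c=0
t11.Δ1 clk=0 a=0 b=1 c=0
t12.Δ0 clk=0 a=0 b=1 c=0
t12.Δ1 clk=1 a=0 b=1 c=0
t12.Δ2 clk=1 a=1 b=1 c=0
t12.Δ3 clk=1 a=1 b=1 c=1
t13.Δ0 clk=1 a=1 b=1 c=1
t13.Δ1 clk=0 a=1 b=1 c=1
t14.Δ0 clk=0 a=1 b=1 c=1
t14.Δ1 clk=1 a=1 b=1 c=1
t14.Δ2 clk=1 a=0 b=1 c=1
t14.Δ3 clk=1 a=0 b=1 c=0
t15.Δ0 clk=1 a=0 b=1 c=0
t15.Δ1 clk=0 a=0 b=1 c=0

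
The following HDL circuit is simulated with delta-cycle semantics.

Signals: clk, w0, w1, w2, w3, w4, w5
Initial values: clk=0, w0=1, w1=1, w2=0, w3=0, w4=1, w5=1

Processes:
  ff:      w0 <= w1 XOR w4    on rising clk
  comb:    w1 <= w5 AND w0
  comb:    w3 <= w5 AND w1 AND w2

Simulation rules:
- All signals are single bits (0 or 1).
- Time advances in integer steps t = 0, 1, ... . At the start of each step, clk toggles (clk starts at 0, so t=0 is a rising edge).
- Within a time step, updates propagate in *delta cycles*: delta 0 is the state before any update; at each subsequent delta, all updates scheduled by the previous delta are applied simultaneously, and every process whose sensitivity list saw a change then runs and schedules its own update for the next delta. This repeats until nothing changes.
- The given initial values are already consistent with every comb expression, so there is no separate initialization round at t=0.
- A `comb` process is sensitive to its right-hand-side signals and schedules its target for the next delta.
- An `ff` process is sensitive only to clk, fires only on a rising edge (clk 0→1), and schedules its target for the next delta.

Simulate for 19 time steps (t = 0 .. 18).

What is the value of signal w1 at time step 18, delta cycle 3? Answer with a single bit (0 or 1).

1

t=0 Δ0: w3=0 w5=1 w0=1 clk=0 w4=1 w2=0 w1=1
  Δ1: clk:0→1
  Δ2: w0:1→0
  Δ3: w1:1→0
  (3Δ to stable)
t=1 Δ0: w3=0 w5=1 w0=0 clk=1 w4=1 w2=0 w1=0
  Δ1: clk:1→0
  (1Δ to stable)
t=2 Δ0: w3=0 w5=1 w0=0 clk=0 w4=1 w2=0 w1=0
  Δ1: clk:0→1
  Δ2: w0:0→1
  Δ3: w1:0→1
  (3Δ to stable)
t=3 Δ0: w3=0 w5=1 w0=1 clk=1 w4=1 w2=0 w1=1
  Δ1: clk:1→0
  (1Δ to stable)
t=4 Δ0: w3=0 w5=1 w0=1 clk=0 w4=1 w2=0 w1=1
  Δ1: clk:0→1
  Δ2: w0:1→0
  Δ3: w1:1→0
  (3Δ to stable)
t=5 Δ0: w3=0 w5=1 w0=0 clk=1 w4=1 w2=0 w1=0
  Δ1: clk:1→0
  (1Δ to stable)
t=6 Δ0: w3=0 w5=1 w0=0 clk=0 w4=1 w2=0 w1=0
  Δ1: clk:0→1
  Δ2: w0:0→1
  Δ3: w1:0→1
  (3Δ to stable)
t=7 Δ0: w3=0 w5=1 w0=1 clk=1 w4=1 w2=0 w1=1
  Δ1: clk:1→0
  (1Δ to stable)
t=8 Δ0: w3=0 w5=1 w0=1 clk=0 w4=1 w2=0 w1=1
  Δ1: clk:0→1
  Δ2: w0:1→0
  Δ3: w1:1→0
  (3Δ to stable)
t=9 Δ0: w3=0 w5=1 w0=0 clk=1 w4=1 w2=0 w1=0
  Δ1: clk:1→0
  (1Δ to stable)
t=10 Δ0: w3=0 w5=1 w0=0 clk=0 w4=1 w2=0 w1=0
  Δ1: clk:0→1
  Δ2: w0:0→1
  Δ3: w1:0→1
  (3Δ to stable)
t=11 Δ0: w3=0 w5=1 w0=1 clk=1 w4=1 w2=0 w1=1
  Δ1: clk:1→0
  (1Δ to stable)
t=12 Δ0: w3=0 w5=1 w0=1 clk=0 w4=1 w2=0 w1=1
  Δ1: clk:0→1
  Δ2: w0:1→0
  Δ3: w1:1→0
  (3Δ to stable)
t=13 Δ0: w3=0 w5=1 w0=0 clk=1 w4=1 w2=0 w1=0
  Δ1: clk:1→0
  (1Δ to stable)
t=14 Δ0: w3=0 w5=1 w0=0 clk=0 w4=1 w2=0 w1=0
  Δ1: clk:0→1
  Δ2: w0:0→1
  Δ3: w1:0→1
  (3Δ to stable)
t=15 Δ0: w3=0 w5=1 w0=1 clk=1 w4=1 w2=0 w1=1
  Δ1: clk:1→0
  (1Δ to stable)
t=16 Δ0: w3=0 w5=1 w0=1 clk=0 w4=1 w2=0 w1=1
  Δ1: clk:0→1
  Δ2: w0:1→0
  Δ3: w1:1→0
  (3Δ to stable)
t=17 Δ0: w3=0 w5=1 w0=0 clk=1 w4=1 w2=0 w1=0
  Δ1: clk:1→0
  (1Δ to stable)
t=18 Δ0: w3=0 w5=1 w0=0 clk=0 w4=1 w2=0 w1=0
  Δ1: clk:0→1
  Δ2: w0:0→1
  Δ3: w1:0→1
  (3Δ to stable)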